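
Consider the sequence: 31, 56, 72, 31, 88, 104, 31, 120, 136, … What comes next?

31

The slot pattern repeats as ABB (period 3), so there are 2 interleaved tracks.
Subsequence A = 31, 31, 31: always 31.
Subsequence B = 56, 72, 88, 104, 120, 136: adding 16 each time.
Term 10 comes from subsequence A (its 4th entry): 31.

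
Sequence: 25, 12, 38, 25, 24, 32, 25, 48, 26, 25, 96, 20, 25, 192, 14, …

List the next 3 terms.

25, 384, 8

The terms cycle through 3 interleaved subsequences.
Track A = 25, 25, 25, 25, 25: always 25.
Track B = 12, 24, 48, 96, 192: geometric with ratio 2.
Track C = 38, 32, 26, 20, 14: subtracting 6 each time.
Term 16 comes from track A (its 6th entry): 25.
The 17th slot belongs to track B; its 6th term is 384.
Position 18 → track C, term 6 = 8.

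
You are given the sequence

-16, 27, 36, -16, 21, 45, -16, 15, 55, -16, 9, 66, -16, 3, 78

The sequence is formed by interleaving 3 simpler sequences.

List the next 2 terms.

-16, -3

Taking every 3rd term gives 3 separate tracks.
Stream A = -16, -16, -16, -16, -16: always -16.
Stream B = 27, 21, 15, 9, 3: arithmetic, step −6.
Stream C = 36, 45, 55, 66, 78: the triangular numbers T_8, T_9, ….
Position 16 falls in stream A as its term 6, giving -16.
The 17th slot belongs to stream B; its 6th term is -3.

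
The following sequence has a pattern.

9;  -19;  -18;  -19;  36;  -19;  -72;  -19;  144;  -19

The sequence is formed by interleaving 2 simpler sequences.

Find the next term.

-288

Odd-indexed and even-indexed terms follow separate rules.
Track A: 9, -18, 36, -72, 144. Geometric with ratio -2.
Track B: -19, -19, -19, -19, -19. Always -19.
Position 11 falls in track A as its term 6, giving -288.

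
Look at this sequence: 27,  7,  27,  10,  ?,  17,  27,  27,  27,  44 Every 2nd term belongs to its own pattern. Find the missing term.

Split by position mod 2 into 2 tracks.
Track A: 27, 27, ?, 27, 27. Always 27.
Track B: 7, 10, 17, 27, 44. Fibonacci-style (each term is the sum of the two before it).
Filling track A at index 3 by its rule yields 27.

27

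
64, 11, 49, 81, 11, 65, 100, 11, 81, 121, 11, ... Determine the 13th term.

Split by position mod 3 into 3 tracks.
Track A = 64, 81, 100, 121: the squares 8², 9², 10², ….
Track B = 11, 11, 11, 11: always 11.
Track C = 49, 65, 81: arithmetic, step +16.
The 13th slot belongs to track A; its 5th term is 144.

144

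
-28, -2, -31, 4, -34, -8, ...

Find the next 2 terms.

Odd-indexed and even-indexed terms follow separate rules.
Stream A: -28, -31, -34. Subtracting 3 each time.
Stream B: -2, 4, -8. Geometric, ×-2 each step.
Term 7 comes from stream A (its 4th entry): -37.
Position 8 → stream B, term 4 = 16.

-37, 16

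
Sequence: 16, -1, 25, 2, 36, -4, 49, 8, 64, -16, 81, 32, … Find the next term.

100

The terms cycle through 2 interleaved subsequences.
Track A: 16, 25, 36, 49, 64, 81 (perfect squares starting at 4²).
Track B: -1, 2, -4, 8, -16, 32 (multiplying by -2 each time).
Term 13 comes from track A (its 7th entry): 100.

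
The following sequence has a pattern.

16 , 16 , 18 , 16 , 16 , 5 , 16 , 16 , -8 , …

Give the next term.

16

The slot pattern repeats as AAB (period 3), so there are 2 interleaved tracks.
Track A is 16, 16, 16, 16, 16, 16, which is constant 16.
Track B is 18, 5, -8, which is linear: a_n = 31 − 13·n.
Term 10 comes from track A (its 7th entry): 16.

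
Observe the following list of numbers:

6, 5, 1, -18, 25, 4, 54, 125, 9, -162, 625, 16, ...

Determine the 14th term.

The terms cycle through 3 interleaved subsequences.
Track A: 6, -18, 54, -162 — a geometric progression (common ratio -3).
Track B: 5, 25, 125, 625 — powers 5^1, 5^2, 5^3, ….
Track C: 1, 4, 9, 16 — the squares 1², 2², 3², ….
Term 14 comes from track B (its 5th entry): 3125.

3125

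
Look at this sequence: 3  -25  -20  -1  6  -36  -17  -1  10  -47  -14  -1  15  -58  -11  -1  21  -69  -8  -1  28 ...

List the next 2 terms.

-80, -5

The terms cycle through 4 interleaved subsequences.
Stream A = 3, 6, 10, 15, 21, 28: the triangular numbers T_2, T_3, ….
Stream B = -25, -36, -47, -58, -69: arithmetic with common difference −11.
Stream C = -20, -17, -14, -11, -8: arithmetic with common difference +3.
Stream D = -1, -1, -1, -1, -1: the constant sequence -1.
Position 22 → stream B, term 6 = -80.
Term 23 comes from stream C (its 6th entry): -5.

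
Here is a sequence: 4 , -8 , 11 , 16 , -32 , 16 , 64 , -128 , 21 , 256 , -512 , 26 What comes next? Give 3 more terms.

Positions follow the repeating pattern AAB; grouping by letter gives 2 tracks.
Subsequence A: 4, -8, 16, -32, 64, -128, 256, -512 — geometric, ×-2 each step.
Subsequence B: 11, 16, 21, 26 — arithmetic, step +5.
The 13th slot belongs to subsequence A; its 9th term is 1024.
Position 14 → subsequence A, term 10 = -2048.
The 15th slot belongs to subsequence B; its 5th term is 31.

1024, -2048, 31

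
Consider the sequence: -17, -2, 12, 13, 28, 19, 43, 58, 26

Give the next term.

Positions follow the repeating pattern AAB; grouping by letter gives 2 tracks.
Stream A: -17, -2, 13, 28, 43, 58 — arithmetic with common difference +15.
Stream B: 12, 19, 26 — arithmetic, step +7.
Position 10 falls in stream A as its term 7, giving 73.

73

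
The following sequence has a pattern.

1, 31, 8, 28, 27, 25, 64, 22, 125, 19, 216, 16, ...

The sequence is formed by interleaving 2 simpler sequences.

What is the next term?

Odd-indexed and even-indexed terms follow separate rules.
Track A is 1, 8, 27, 64, 125, 216, which is consecutive cubes n³ from n = 1.
Track B is 31, 28, 25, 22, 19, 16, which is subtracting 3 each time.
Position 13 falls in track A as its term 7, giving 343.

343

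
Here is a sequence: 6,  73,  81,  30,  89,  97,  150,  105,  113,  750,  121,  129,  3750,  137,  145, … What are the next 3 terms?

18750, 153, 161

Reading positions in blocks of 3 reveals the pattern ABB — 2 tracks woven together.
Track A: 6, 30, 150, 750, 3750 (a geometric progression (common ratio 5)).
Track B: 73, 81, 89, 97, 105, 113, 121, 129, 137, 145 (linear: a_n = 65 + 8·n).
Term 16 comes from track A (its 6th entry): 18750.
Term 17 comes from track B (its 11th entry): 153.
Term 18 comes from track B (its 12th entry): 161.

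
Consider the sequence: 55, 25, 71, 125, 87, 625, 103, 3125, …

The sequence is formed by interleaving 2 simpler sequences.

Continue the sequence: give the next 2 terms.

119, 15625

Taking every 2nd term gives 2 separate tracks.
Track A: 55, 71, 87, 103 (linear: a_n = 39 + 16·n).
Track B: 25, 125, 625, 3125 (powers 5^2, 5^3, 5^4, …).
Position 9 → track A, term 5 = 119.
Term 10 comes from track B (its 5th entry): 15625.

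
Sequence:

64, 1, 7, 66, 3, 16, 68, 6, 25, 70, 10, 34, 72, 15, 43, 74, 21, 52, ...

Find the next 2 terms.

Split by position mod 3 into 3 tracks.
Stream A: 64, 66, 68, 70, 72, 74 — linear: a_n = 62 + 2·n.
Stream B: 1, 3, 6, 10, 15, 21 — the triangular numbers T_1, T_2, ….
Stream C: 7, 16, 25, 34, 43, 52 — arithmetic, step +9.
Position 19 → stream A, term 7 = 76.
The 20th slot belongs to stream B; its 7th term is 28.

76, 28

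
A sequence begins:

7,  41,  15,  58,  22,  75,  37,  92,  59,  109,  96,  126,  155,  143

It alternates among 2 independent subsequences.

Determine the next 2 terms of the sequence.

Taking every 2nd term gives 2 separate tracks.
Subsequence A is 7, 15, 22, 37, 59, 96, 155, which is a Fibonacci-like recurrence a_n = a_{n-1} + a_{n-2}.
Subsequence B is 41, 58, 75, 92, 109, 126, 143, which is arithmetic, step +17.
Position 15 falls in subsequence A as its term 8, giving 251.
Term 16 comes from subsequence B (its 8th entry): 160.

251, 160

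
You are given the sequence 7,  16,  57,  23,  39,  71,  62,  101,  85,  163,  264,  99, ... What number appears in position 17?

1809

Reading positions in blocks of 3 reveals the pattern AAB — 2 tracks woven together.
Track A: 7, 16, 23, 39, 62, 101, 163, 264 — each term equals the sum of the previous two.
Track B: 57, 71, 85, 99 — adding 14 each time.
The 17th slot belongs to track A; its 12th term is 1809.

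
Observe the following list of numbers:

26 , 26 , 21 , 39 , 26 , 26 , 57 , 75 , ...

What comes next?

Positions follow the repeating pattern AABB; grouping by letter gives 2 tracks.
Subsequence A: 26, 26, 26, 26. Always 26.
Subsequence B: 21, 39, 57, 75. Arithmetic with common difference +18.
Position 9 → subsequence A, term 5 = 26.

26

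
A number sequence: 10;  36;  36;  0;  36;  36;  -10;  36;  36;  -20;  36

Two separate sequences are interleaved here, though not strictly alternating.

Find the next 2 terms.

Positions follow the repeating pattern ABB; grouping by letter gives 2 tracks.
Track A: 10, 0, -10, -20 (arithmetic with common difference −10).
Track B: 36, 36, 36, 36, 36, 36, 36 (the constant sequence 36).
Position 12 → track B, term 8 = 36.
Term 13 comes from track A (its 5th entry): -30.

36, -30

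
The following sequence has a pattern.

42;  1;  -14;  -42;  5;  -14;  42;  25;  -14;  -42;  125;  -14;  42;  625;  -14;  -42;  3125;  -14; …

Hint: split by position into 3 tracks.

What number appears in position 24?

The terms cycle through 3 interleaved subsequences.
Stream A is 42, -42, 42, -42, 42, -42, which is the oscillation 42·(−1)^(n+1).
Stream B is 1, 5, 25, 125, 625, 3125, which is powers of 5.
Stream C is -14, -14, -14, -14, -14, -14, which is constant -14.
Term 24 comes from stream C (its 8th entry): -14.

-14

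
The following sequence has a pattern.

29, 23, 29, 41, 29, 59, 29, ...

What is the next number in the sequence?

The terms cycle through 2 interleaved subsequences.
Track A is 29, 29, 29, 29, which is always 29.
Track B is 23, 41, 59, which is adding 18 each time.
The 8th slot belongs to track B; its 4th term is 77.

77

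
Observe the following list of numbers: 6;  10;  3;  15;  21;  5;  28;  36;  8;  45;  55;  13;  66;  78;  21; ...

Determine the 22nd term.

The slot pattern repeats as AAB (period 3), so there are 2 interleaved tracks.
Track A: 6, 10, 15, 21, 28, 36, 45, 55, 66, 78. Triangular numbers starting at T_3.
Track B: 3, 5, 8, 13, 21. Each term equals the sum of the previous two.
Position 22 → track A, term 15 = 153.

153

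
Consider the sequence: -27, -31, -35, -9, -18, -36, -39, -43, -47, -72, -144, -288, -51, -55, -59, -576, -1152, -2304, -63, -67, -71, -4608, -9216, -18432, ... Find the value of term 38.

-103

Positions follow the repeating pattern AAABBB; grouping by letter gives 2 tracks.
Track A = -27, -31, -35, -39, -43, -47, -51, -55, -59, -63, -67, -71: subtracting 4 each time.
Track B = -9, -18, -36, -72, -144, -288, -576, -1152, -2304, -4608, -9216, -18432: multiplying by 2 each time.
The 38th slot belongs to track A; its 20th term is -103.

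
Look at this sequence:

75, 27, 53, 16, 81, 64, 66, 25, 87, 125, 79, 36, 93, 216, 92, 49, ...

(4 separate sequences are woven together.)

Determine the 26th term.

Read the sequence 4 terms at a time; column i is its own pattern.
Track A is 75, 81, 87, 93, which is linear: a_n = 69 + 6·n.
Track B is 27, 64, 125, 216, which is consecutive cubes n³ from n = 3.
Track C is 53, 66, 79, 92, which is arithmetic, step +13.
Track D is 16, 25, 36, 49, which is the squares 4², 5², 6², ….
The 26th slot belongs to track B; its 7th term is 729.

729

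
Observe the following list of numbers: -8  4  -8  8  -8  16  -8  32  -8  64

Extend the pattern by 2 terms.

Odd-indexed and even-indexed terms follow separate rules.
Stream A: -8, -8, -8, -8, -8 — always -8.
Stream B: 4, 8, 16, 32, 64 — powers 2^2, 2^3, 2^4, ….
Term 11 comes from stream A (its 6th entry): -8.
Position 12 → stream B, term 6 = 128.

-8, 128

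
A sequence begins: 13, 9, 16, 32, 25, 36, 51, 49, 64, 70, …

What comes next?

81

Reading positions in blocks of 3 reveals the pattern ABB — 2 tracks woven together.
Stream A = 13, 32, 51, 70: arithmetic, step +19.
Stream B = 9, 16, 25, 36, 49, 64: perfect squares starting at 3².
Term 11 comes from stream B (its 7th entry): 81.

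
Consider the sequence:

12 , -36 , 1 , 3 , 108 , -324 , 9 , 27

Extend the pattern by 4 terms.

Reading positions in blocks of 4 reveals the pattern AABB — 2 tracks woven together.
Subsequence A = 12, -36, 108, -324: a geometric progression (common ratio -3).
Subsequence B = 1, 3, 9, 27: successive powers of 3.
Position 9 falls in subsequence A as its term 5, giving 972.
Position 10 → subsequence A, term 6 = -2916.
Position 11 falls in subsequence B as its term 5, giving 81.
The 12th slot belongs to subsequence B; its 6th term is 243.

972, -2916, 81, 243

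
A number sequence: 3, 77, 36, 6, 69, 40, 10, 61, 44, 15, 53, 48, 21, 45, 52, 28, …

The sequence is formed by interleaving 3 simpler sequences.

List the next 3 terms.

Split by position mod 3: positions 1, 4, 7, … form one track, and each other residue class forms its own.
Subsequence A: 3, 6, 10, 15, 21, 28. Triangular numbers starting at T_2.
Subsequence B: 77, 69, 61, 53, 45. Arithmetic with common difference −8.
Subsequence C: 36, 40, 44, 48, 52. Arithmetic with common difference +4.
Position 17 → subsequence B, term 6 = 37.
Position 18 → subsequence C, term 6 = 56.
Position 19 falls in subsequence A as its term 7, giving 36.

37, 56, 36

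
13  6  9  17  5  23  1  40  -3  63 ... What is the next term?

Positions 1, 3, 5, … form one subsequence and positions 2, 4, 6, … form another.
Subsequence A: 13, 9, 5, 1, -3 (linear: a_n = 17 − 4·n).
Subsequence B: 6, 17, 23, 40, 63 (each term equals the sum of the previous two).
Position 11 falls in subsequence A as its term 6, giving -7.

-7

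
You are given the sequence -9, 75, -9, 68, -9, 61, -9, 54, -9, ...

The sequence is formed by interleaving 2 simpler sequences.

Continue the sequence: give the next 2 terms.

Odd-indexed and even-indexed terms follow separate rules.
Track A is -9, -9, -9, -9, -9, which is constant -9.
Track B is 75, 68, 61, 54, which is arithmetic with common difference −7.
Term 10 comes from track B (its 5th entry): 47.
Position 11 → track A, term 6 = -9.

47, -9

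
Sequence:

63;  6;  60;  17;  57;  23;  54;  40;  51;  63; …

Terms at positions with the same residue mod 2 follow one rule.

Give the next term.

Taking every 2nd term gives 2 separate tracks.
Subsequence A is 63, 60, 57, 54, 51, which is arithmetic with common difference −3.
Subsequence B is 6, 17, 23, 40, 63, which is a Fibonacci-like recurrence a_n = a_{n-1} + a_{n-2}.
Position 11 → subsequence A, term 6 = 48.

48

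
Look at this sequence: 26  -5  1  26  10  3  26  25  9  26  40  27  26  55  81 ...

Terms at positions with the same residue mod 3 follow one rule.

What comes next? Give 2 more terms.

26, 70

The terms cycle through 3 interleaved subsequences.
Subsequence A = 26, 26, 26, 26, 26: always 26.
Subsequence B = -5, 10, 25, 40, 55: arithmetic with common difference +15.
Subsequence C = 1, 3, 9, 27, 81: powers 3^0, 3^1, 3^2, ….
Position 16 → subsequence A, term 6 = 26.
Term 17 comes from subsequence B (its 6th entry): 70.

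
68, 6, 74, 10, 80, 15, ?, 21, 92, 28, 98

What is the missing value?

86

Odd-indexed and even-indexed terms follow separate rules.
Track A: 68, 74, 80, ?, 92, 98. Linear: a_n = 62 + 6·n.
Track B: 6, 10, 15, 21, 28. Triangular numbers starting at T_3.
The gap is track A's term 4; the rule gives 86.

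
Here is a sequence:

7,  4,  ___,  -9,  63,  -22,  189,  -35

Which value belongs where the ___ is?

21

Taking every 2nd term gives 2 separate tracks.
Stream A = 7, ?, 63, 189: a geometric progression (common ratio 3).
Stream B = 4, -9, -22, -35: subtracting 13 each time.
Filling stream A at index 2 by its rule yields 21.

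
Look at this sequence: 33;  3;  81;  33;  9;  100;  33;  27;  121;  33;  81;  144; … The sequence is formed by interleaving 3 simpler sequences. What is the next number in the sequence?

Split by position mod 3: positions 1, 4, 7, … form one track, and each other residue class forms its own.
Track A: 33, 33, 33, 33 (constant 33).
Track B: 3, 9, 27, 81 (successive powers of 3).
Track C: 81, 100, 121, 144 (perfect squares starting at 9²).
Position 13 → track A, term 5 = 33.

33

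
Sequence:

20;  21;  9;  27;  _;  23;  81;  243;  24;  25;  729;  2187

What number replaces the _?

Positions follow the repeating pattern AABB; grouping by letter gives 2 tracks.
Track A = 20, 21, ?, 23, 24, 25: arithmetic, step +1.
Track B = 9, 27, 81, 243, 729, 2187: powers of 3.
Track A's pattern makes the blank 22.

22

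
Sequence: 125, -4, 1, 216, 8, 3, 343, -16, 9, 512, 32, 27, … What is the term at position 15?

81

Split by position mod 3: positions 1, 4, 7, … form one track, and each other residue class forms its own.
Track A is 125, 216, 343, 512, which is perfect cubes starting at 5³.
Track B is -4, 8, -16, 32, which is geometric with ratio -2.
Track C is 1, 3, 9, 27, which is powers 3^0, 3^1, 3^2, ….
Term 15 comes from track C (its 5th entry): 81.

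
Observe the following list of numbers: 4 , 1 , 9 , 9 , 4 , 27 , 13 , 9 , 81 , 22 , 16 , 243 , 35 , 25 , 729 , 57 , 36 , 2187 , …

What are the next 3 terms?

92, 49, 6561

The terms cycle through 3 interleaved subsequences.
Track A is 4, 9, 13, 22, 35, 57, which is Fibonacci-style (each term is the sum of the two before it).
Track B is 1, 4, 9, 16, 25, 36, which is perfect squares starting at 1².
Track C is 9, 27, 81, 243, 729, 2187, which is powers of 3.
Term 19 comes from track A (its 7th entry): 92.
The 20th slot belongs to track B; its 7th term is 49.
Position 21 → track C, term 7 = 6561.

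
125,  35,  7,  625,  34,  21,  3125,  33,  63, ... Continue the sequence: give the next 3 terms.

15625, 32, 189

Split by position mod 3: positions 1, 4, 7, … form one track, and each other residue class forms its own.
Track A: 125, 625, 3125. Successive powers of 5.
Track B: 35, 34, 33. Arithmetic with common difference −1.
Track C: 7, 21, 63. Multiplying by 3 each time.
Term 10 comes from track A (its 4th entry): 15625.
Position 11 → track B, term 4 = 32.
Position 12 → track C, term 4 = 189.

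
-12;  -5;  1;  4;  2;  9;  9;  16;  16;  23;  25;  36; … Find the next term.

30

Reading positions in blocks of 4 reveals the pattern AABB — 2 tracks woven together.
Subsequence A: -12, -5, 2, 9, 16, 23 (linear: a_n = -19 + 7·n).
Subsequence B: 1, 4, 9, 16, 25, 36 (perfect squares starting at 1²).
Position 13 → subsequence A, term 7 = 30.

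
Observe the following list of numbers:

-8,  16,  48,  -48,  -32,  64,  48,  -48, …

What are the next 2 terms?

Positions follow the repeating pattern AABB; grouping by letter gives 2 tracks.
Subsequence A: -8, 16, -32, 64 (a geometric progression (common ratio -2)).
Subsequence B: 48, -48, 48, -48 (alternating ±48).
Position 9 falls in subsequence A as its term 5, giving -128.
Position 10 falls in subsequence A as its term 6, giving 256.

-128, 256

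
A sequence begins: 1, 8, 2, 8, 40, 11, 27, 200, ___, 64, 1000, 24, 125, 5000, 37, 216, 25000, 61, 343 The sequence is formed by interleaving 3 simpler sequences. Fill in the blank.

13

Split by position mod 3: positions 1, 4, 7, … form one track, and each other residue class forms its own.
Subsequence A is 1, 8, 27, 64, 125, 216, 343, which is consecutive cubes n³ from n = 1.
Subsequence B is 8, 40, 200, 1000, 5000, 25000, which is geometric, ×5 each step.
Subsequence C is 2, 11, ?, 24, 37, 61, which is Fibonacci-style (each term is the sum of the two before it).
Filling subsequence C at index 3 by its rule yields 13.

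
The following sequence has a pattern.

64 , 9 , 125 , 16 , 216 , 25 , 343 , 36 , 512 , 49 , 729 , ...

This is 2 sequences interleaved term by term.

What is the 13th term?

Positions 1, 3, 5, … form one subsequence and positions 2, 4, 6, … form another.
Track A = 64, 125, 216, 343, 512, 729: perfect cubes starting at 4³.
Track B = 9, 16, 25, 36, 49: consecutive squares n² from n = 3.
Term 13 comes from track A (its 7th entry): 1000.

1000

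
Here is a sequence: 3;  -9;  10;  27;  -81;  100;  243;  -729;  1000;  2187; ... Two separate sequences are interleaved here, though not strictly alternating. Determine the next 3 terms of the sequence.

-6561, 10000, 19683

Positions follow the repeating pattern AAB; grouping by letter gives 2 tracks.
Track A: 3, -9, 27, -81, 243, -729, 2187 — a geometric progression (common ratio -3).
Track B: 10, 100, 1000 — successive powers of 10.
The 11th slot belongs to track A; its 8th term is -6561.
Term 12 comes from track B (its 4th entry): 10000.
The 13th slot belongs to track A; its 9th term is 19683.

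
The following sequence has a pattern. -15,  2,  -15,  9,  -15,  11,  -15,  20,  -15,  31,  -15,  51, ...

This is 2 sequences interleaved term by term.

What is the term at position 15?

-15

Split by position mod 2 into 2 tracks.
Track A = -15, -15, -15, -15, -15, -15: the constant sequence -15.
Track B = 2, 9, 11, 20, 31, 51: Fibonacci-style (each term is the sum of the two before it).
Term 15 comes from track A (its 8th entry): -15.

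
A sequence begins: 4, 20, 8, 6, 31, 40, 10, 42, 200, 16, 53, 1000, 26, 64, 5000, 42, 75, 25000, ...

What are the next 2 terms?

Split by position mod 3: positions 1, 4, 7, … form one track, and each other residue class forms its own.
Track A = 4, 6, 10, 16, 26, 42: a Fibonacci-like recurrence a_n = a_{n-1} + a_{n-2}.
Track B = 20, 31, 42, 53, 64, 75: adding 11 each time.
Track C = 8, 40, 200, 1000, 5000, 25000: geometric with ratio 5.
Position 19 falls in track A as its term 7, giving 68.
Term 20 comes from track B (its 7th entry): 86.

68, 86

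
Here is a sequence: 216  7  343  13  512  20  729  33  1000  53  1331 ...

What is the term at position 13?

1728

Odd-indexed and even-indexed terms follow separate rules.
Subsequence A: 216, 343, 512, 729, 1000, 1331 (the cubes 6³, 7³, 8³, …).
Subsequence B: 7, 13, 20, 33, 53 (a Fibonacci-like recurrence a_n = a_{n-1} + a_{n-2}).
Position 13 → subsequence A, term 7 = 1728.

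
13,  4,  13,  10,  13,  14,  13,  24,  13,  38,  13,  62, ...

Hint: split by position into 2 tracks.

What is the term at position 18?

Taking every 2nd term gives 2 separate tracks.
Subsequence A: 13, 13, 13, 13, 13, 13. The constant sequence 13.
Subsequence B: 4, 10, 14, 24, 38, 62. A Fibonacci-like recurrence a_n = a_{n-1} + a_{n-2}.
Position 18 falls in subsequence B as its term 9, giving 262.

262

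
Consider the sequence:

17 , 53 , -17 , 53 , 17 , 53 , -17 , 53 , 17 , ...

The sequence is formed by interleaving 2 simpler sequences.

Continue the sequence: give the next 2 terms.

Split by position mod 2 into 2 tracks.
Track A: 17, -17, 17, -17, 17 (alternating ±17).
Track B: 53, 53, 53, 53 (the constant sequence 53).
Position 10 → track B, term 5 = 53.
Position 11 → track A, term 6 = -17.

53, -17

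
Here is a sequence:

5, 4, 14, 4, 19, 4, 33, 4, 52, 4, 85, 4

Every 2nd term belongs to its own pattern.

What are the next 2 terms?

137, 4

Taking every 2nd term gives 2 separate tracks.
Track A = 5, 14, 19, 33, 52, 85: Fibonacci-style (each term is the sum of the two before it).
Track B = 4, 4, 4, 4, 4, 4: constant 4.
Position 13 → track A, term 7 = 137.
The 14th slot belongs to track B; its 7th term is 4.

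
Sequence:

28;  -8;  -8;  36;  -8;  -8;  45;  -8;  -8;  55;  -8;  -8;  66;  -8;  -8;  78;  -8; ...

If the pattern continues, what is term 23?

The slot pattern repeats as ABB (period 3), so there are 2 interleaved tracks.
Track A is 28, 36, 45, 55, 66, 78, which is the triangular numbers T_7, T_8, ….
Track B is -8, -8, -8, -8, -8, -8, -8, -8, -8, -8, -8, which is the constant sequence -8.
Position 23 → track B, term 15 = -8.

-8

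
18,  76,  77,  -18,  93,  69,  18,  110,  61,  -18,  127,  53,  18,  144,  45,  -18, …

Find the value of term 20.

Taking every 3rd term gives 3 separate tracks.
Track A is 18, -18, 18, -18, 18, -18, which is the oscillation 18·(−1)^(n+1).
Track B is 76, 93, 110, 127, 144, which is arithmetic, step +17.
Track C is 77, 69, 61, 53, 45, which is arithmetic with common difference −8.
Position 20 → track B, term 7 = 178.

178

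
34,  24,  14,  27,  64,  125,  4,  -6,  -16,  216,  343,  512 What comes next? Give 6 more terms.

-26, -36, -46, 729, 1000, 1331

Positions follow the repeating pattern AAABBB; grouping by letter gives 2 tracks.
Subsequence A = 34, 24, 14, 4, -6, -16: arithmetic with common difference −10.
Subsequence B = 27, 64, 125, 216, 343, 512: consecutive cubes n³ from n = 3.
Term 13 comes from subsequence A (its 7th entry): -26.
Position 14 falls in subsequence A as its term 8, giving -36.
Position 15 → subsequence A, term 9 = -46.
The 16th slot belongs to subsequence B; its 7th term is 729.
Position 17 → subsequence B, term 8 = 1000.
Term 18 comes from subsequence B (its 9th entry): 1331.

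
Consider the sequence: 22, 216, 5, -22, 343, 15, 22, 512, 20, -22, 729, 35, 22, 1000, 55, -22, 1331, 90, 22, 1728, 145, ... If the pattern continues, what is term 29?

Taking every 3rd term gives 3 separate tracks.
Track A is 22, -22, 22, -22, 22, -22, 22, which is oscillating between 22 and -22.
Track B is 216, 343, 512, 729, 1000, 1331, 1728, which is the cubes 6³, 7³, 8³, ….
Track C is 5, 15, 20, 35, 55, 90, 145, which is Fibonacci-style (each term is the sum of the two before it).
Position 29 → track B, term 10 = 3375.

3375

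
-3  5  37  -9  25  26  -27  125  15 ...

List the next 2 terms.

Split by position mod 3 into 3 tracks.
Stream A: -3, -9, -27 — a geometric progression (common ratio 3).
Stream B: 5, 25, 125 — powers 5^1, 5^2, 5^3, ….
Stream C: 37, 26, 15 — linear: a_n = 48 − 11·n.
Term 10 comes from stream A (its 4th entry): -81.
Position 11 falls in stream B as its term 4, giving 625.

-81, 625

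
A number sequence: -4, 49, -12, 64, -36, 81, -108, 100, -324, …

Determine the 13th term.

-2916

Split by position mod 2 into 2 tracks.
Stream A: -4, -12, -36, -108, -324. Multiplying by 3 each time.
Stream B: 49, 64, 81, 100. Consecutive squares n² from n = 7.
Term 13 comes from stream A (its 7th entry): -2916.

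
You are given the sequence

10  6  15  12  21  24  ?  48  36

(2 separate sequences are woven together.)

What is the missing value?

Odd-indexed and even-indexed terms follow separate rules.
Track A: 10, 15, 21, ?, 36. Triangular numbers n(n+1)/2 for n = 4, 5, ….
Track B: 6, 12, 24, 48. A geometric progression (common ratio 2).
So the missing entry in track A is 28.

28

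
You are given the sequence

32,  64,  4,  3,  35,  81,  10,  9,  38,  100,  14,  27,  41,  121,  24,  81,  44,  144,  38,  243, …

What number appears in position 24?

Split by position mod 4: positions 1, 5, 9, … form one track, and each other residue class forms its own.
Track A = 32, 35, 38, 41, 44: linear: a_n = 29 + 3·n.
Track B = 64, 81, 100, 121, 144: the squares 8², 9², 10², ….
Track C = 4, 10, 14, 24, 38: a Fibonacci-like recurrence a_n = a_{n-1} + a_{n-2}.
Track D = 3, 9, 27, 81, 243: powers of 3.
Position 24 falls in track D as its term 6, giving 729.

729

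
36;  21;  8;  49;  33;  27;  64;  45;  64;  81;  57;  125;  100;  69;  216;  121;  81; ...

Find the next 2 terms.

343, 144

The terms cycle through 3 interleaved subsequences.
Subsequence A: 36, 49, 64, 81, 100, 121 (perfect squares starting at 6²).
Subsequence B: 21, 33, 45, 57, 69, 81 (linear: a_n = 9 + 12·n).
Subsequence C: 8, 27, 64, 125, 216 (perfect cubes starting at 2³).
Position 18 falls in subsequence C as its term 6, giving 343.
Position 19 → subsequence A, term 7 = 144.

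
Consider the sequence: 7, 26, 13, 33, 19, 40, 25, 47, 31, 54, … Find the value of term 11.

37

Odd-indexed and even-indexed terms follow separate rules.
Track A: 7, 13, 19, 25, 31 — adding 6 each time.
Track B: 26, 33, 40, 47, 54 — linear: a_n = 19 + 7·n.
Position 11 → track A, term 6 = 37.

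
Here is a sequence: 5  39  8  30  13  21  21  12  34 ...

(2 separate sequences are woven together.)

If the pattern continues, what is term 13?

Odd-indexed and even-indexed terms follow separate rules.
Track A is 5, 8, 13, 21, 34, which is Fibonacci-style (each term is the sum of the two before it).
Track B is 39, 30, 21, 12, which is linear: a_n = 48 − 9·n.
The 13th slot belongs to track A; its 7th term is 89.

89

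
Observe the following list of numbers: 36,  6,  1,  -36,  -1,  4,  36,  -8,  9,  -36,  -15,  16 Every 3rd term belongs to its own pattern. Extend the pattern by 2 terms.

Read the sequence 3 terms at a time; column i is its own pattern.
Stream A is 36, -36, 36, -36, which is alternating ±36.
Stream B is 6, -1, -8, -15, which is arithmetic with common difference −7.
Stream C is 1, 4, 9, 16, which is the squares 1², 2², 3², ….
The 13th slot belongs to stream A; its 5th term is 36.
Position 14 falls in stream B as its term 5, giving -22.

36, -22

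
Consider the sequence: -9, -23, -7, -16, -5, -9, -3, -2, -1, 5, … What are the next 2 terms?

The terms cycle through 2 interleaved subsequences.
Track A: -9, -7, -5, -3, -1 (adding 2 each time).
Track B: -23, -16, -9, -2, 5 (arithmetic with common difference +7).
Term 11 comes from track A (its 6th entry): 1.
The 12th slot belongs to track B; its 6th term is 12.

1, 12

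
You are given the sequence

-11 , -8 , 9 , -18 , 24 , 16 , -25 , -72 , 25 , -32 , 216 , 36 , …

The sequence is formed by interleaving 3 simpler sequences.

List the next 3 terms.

Taking every 3rd term gives 3 separate tracks.
Stream A is -11, -18, -25, -32, which is linear: a_n = -4 − 7·n.
Stream B is -8, 24, -72, 216, which is a geometric progression (common ratio -3).
Stream C is 9, 16, 25, 36, which is consecutive squares n² from n = 3.
Position 13 → stream A, term 5 = -39.
Term 14 comes from stream B (its 5th entry): -648.
Term 15 comes from stream C (its 5th entry): 49.

-39, -648, 49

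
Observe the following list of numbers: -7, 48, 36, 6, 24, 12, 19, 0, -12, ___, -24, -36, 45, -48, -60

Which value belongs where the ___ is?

Positions follow the repeating pattern ABB; grouping by letter gives 2 tracks.
Subsequence A is -7, 6, 19, ?, 45, which is arithmetic, step +13.
Subsequence B is 48, 36, 24, 12, 0, -12, -24, -36, -48, -60, which is arithmetic with common difference −12.
So the missing entry in subsequence A is 32.

32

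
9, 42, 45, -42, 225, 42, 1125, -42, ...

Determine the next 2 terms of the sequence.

Positions 1, 3, 5, … form one subsequence and positions 2, 4, 6, … form another.
Track A = 9, 45, 225, 1125: geometric, ×5 each step.
Track B = 42, -42, 42, -42: alternating ±42.
Position 9 falls in track A as its term 5, giving 5625.
Position 10 → track B, term 5 = 42.

5625, 42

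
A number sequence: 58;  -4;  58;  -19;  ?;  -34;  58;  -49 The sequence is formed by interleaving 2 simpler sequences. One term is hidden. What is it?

Taking every 2nd term gives 2 separate tracks.
Track A is 58, 58, ?, 58, which is always 58.
Track B is -4, -19, -34, -49, which is subtracting 15 each time.
Track A's pattern makes the blank 58.

58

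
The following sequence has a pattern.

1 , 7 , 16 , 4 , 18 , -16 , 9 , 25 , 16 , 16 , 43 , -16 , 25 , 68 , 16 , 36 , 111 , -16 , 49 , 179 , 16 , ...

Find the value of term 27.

Taking every 3rd term gives 3 separate tracks.
Track A = 1, 4, 9, 16, 25, 36, 49: perfect squares starting at 1².
Track B = 7, 18, 25, 43, 68, 111, 179: each term equals the sum of the previous two.
Track C = 16, -16, 16, -16, 16, -16, 16: oscillating between 16 and -16.
Position 27 falls in track C as its term 9, giving 16.

16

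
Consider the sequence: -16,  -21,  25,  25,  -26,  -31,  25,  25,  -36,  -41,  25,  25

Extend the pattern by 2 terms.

Reading positions in blocks of 4 reveals the pattern AABB — 2 tracks woven together.
Track A is -16, -21, -26, -31, -36, -41, which is linear: a_n = -11 − 5·n.
Track B is 25, 25, 25, 25, 25, 25, which is constant 25.
Term 13 comes from track A (its 7th entry): -46.
Term 14 comes from track A (its 8th entry): -51.

-46, -51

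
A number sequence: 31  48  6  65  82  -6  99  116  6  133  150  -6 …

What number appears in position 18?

-6

Reading positions in blocks of 3 reveals the pattern AAB — 2 tracks woven together.
Track A: 31, 48, 65, 82, 99, 116, 133, 150 — arithmetic with common difference +17.
Track B: 6, -6, 6, -6 — oscillating between 6 and -6.
Term 18 comes from track B (its 6th entry): -6.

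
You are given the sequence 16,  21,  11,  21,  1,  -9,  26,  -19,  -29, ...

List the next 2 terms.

Reading positions in blocks of 3 reveals the pattern ABB — 2 tracks woven together.
Track A is 16, 21, 26, which is arithmetic with common difference +5.
Track B is 21, 11, 1, -9, -19, -29, which is subtracting 10 each time.
Position 10 falls in track A as its term 4, giving 31.
The 11th slot belongs to track B; its 7th term is -39.

31, -39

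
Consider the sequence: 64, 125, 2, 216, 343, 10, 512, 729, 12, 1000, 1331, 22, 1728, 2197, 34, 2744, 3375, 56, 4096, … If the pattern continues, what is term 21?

90

Positions follow the repeating pattern AAB; grouping by letter gives 2 tracks.
Track A: 64, 125, 216, 343, 512, 729, 1000, 1331, 1728, 2197, 2744, 3375, 4096 (consecutive cubes n³ from n = 4).
Track B: 2, 10, 12, 22, 34, 56 (a Fibonacci-like recurrence a_n = a_{n-1} + a_{n-2}).
The 21st slot belongs to track B; its 7th term is 90.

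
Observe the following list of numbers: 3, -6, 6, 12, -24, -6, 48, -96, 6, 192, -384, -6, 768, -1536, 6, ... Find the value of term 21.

6

Reading positions in blocks of 3 reveals the pattern AAB — 2 tracks woven together.
Track A is 3, -6, 12, -24, 48, -96, 192, -384, 768, -1536, which is a geometric progression (common ratio -2).
Track B is 6, -6, 6, -6, 6, which is alternating ±6.
Position 21 falls in track B as its term 7, giving 6.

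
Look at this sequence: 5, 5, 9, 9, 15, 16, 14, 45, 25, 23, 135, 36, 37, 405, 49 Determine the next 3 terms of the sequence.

Split by position mod 3 into 3 tracks.
Track A is 5, 9, 14, 23, 37, which is Fibonacci-style (each term is the sum of the two before it).
Track B is 5, 15, 45, 135, 405, which is multiplying by 3 each time.
Track C is 9, 16, 25, 36, 49, which is perfect squares starting at 3².
Position 16 → track A, term 6 = 60.
Term 17 comes from track B (its 6th entry): 1215.
Term 18 comes from track C (its 6th entry): 64.

60, 1215, 64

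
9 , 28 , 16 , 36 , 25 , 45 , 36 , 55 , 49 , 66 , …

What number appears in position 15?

Taking every 2nd term gives 2 separate tracks.
Stream A: 9, 16, 25, 36, 49 — the squares 3², 4², 5², ….
Stream B: 28, 36, 45, 55, 66 — triangular numbers n(n+1)/2 for n = 7, 8, ….
Term 15 comes from stream A (its 8th entry): 100.

100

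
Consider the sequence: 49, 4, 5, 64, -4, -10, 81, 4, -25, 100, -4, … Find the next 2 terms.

Split by position mod 3 into 3 tracks.
Stream A: 49, 64, 81, 100. Consecutive squares n² from n = 7.
Stream B: 4, -4, 4, -4. Alternating ±4.
Stream C: 5, -10, -25. Linear: a_n = 20 − 15·n.
The 12th slot belongs to stream C; its 4th term is -40.
The 13th slot belongs to stream A; its 5th term is 121.

-40, 121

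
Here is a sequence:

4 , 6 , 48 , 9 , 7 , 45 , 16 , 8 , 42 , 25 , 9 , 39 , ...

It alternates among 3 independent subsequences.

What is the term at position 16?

Read the sequence 3 terms at a time; column i is its own pattern.
Stream A: 4, 9, 16, 25 — consecutive squares n² from n = 2.
Stream B: 6, 7, 8, 9 — linear: a_n = 5 + n.
Stream C: 48, 45, 42, 39 — subtracting 3 each time.
The 16th slot belongs to stream A; its 6th term is 49.

49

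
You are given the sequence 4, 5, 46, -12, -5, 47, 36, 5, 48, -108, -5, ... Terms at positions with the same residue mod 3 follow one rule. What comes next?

49

Split by position mod 3: positions 1, 4, 7, … form one track, and each other residue class forms its own.
Stream A: 4, -12, 36, -108 — geometric, ×-3 each step.
Stream B: 5, -5, 5, -5 — oscillating between 5 and -5.
Stream C: 46, 47, 48 — arithmetic, step +1.
Position 12 falls in stream C as its term 4, giving 49.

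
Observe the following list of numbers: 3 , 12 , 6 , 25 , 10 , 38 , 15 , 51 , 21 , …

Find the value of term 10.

64

The terms cycle through 2 interleaved subsequences.
Subsequence A: 3, 6, 10, 15, 21. Triangular numbers starting at T_2.
Subsequence B: 12, 25, 38, 51. Arithmetic, step +13.
Position 10 → subsequence B, term 5 = 64.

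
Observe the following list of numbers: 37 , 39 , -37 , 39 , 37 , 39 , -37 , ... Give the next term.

39

The terms cycle through 2 interleaved subsequences.
Stream A: 37, -37, 37, -37. The oscillation 37·(−1)^(n+1).
Stream B: 39, 39, 39. The constant sequence 39.
The 8th slot belongs to stream B; its 4th term is 39.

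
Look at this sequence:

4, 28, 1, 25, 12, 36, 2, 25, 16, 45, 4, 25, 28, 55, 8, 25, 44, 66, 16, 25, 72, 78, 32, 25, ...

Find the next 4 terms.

116, 91, 64, 25

Split by position mod 4 into 4 tracks.
Subsequence A: 4, 12, 16, 28, 44, 72. A Fibonacci-like recurrence a_n = a_{n-1} + a_{n-2}.
Subsequence B: 28, 36, 45, 55, 66, 78. Triangular numbers starting at T_7.
Subsequence C: 1, 2, 4, 8, 16, 32. Geometric, ×2 each step.
Subsequence D: 25, 25, 25, 25, 25, 25. The constant sequence 25.
Position 25 falls in subsequence A as its term 7, giving 116.
Position 26 falls in subsequence B as its term 7, giving 91.
Position 27 → subsequence C, term 7 = 64.
Position 28 → subsequence D, term 7 = 25.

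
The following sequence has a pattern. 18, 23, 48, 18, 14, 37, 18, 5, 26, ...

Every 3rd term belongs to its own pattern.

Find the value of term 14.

-13

The terms cycle through 3 interleaved subsequences.
Track A: 18, 18, 18 — constant 18.
Track B: 23, 14, 5 — linear: a_n = 32 − 9·n.
Track C: 48, 37, 26 — linear: a_n = 59 − 11·n.
Term 14 comes from track B (its 5th entry): -13.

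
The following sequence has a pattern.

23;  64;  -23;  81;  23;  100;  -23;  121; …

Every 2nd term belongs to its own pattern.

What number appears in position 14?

Split by position mod 2 into 2 tracks.
Track A: 23, -23, 23, -23. Alternating ±23.
Track B: 64, 81, 100, 121. The squares 8², 9², 10², ….
The 14th slot belongs to track B; its 7th term is 196.

196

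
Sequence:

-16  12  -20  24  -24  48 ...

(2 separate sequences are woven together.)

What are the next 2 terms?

-28, 96

The terms cycle through 2 interleaved subsequences.
Track A = -16, -20, -24: subtracting 4 each time.
Track B = 12, 24, 48: geometric, ×2 each step.
Position 7 falls in track A as its term 4, giving -28.
Position 8 falls in track B as its term 4, giving 96.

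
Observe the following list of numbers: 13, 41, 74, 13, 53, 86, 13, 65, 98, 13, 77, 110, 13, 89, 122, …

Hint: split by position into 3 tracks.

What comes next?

Taking every 3rd term gives 3 separate tracks.
Subsequence A: 13, 13, 13, 13, 13 (the constant sequence 13).
Subsequence B: 41, 53, 65, 77, 89 (adding 12 each time).
Subsequence C: 74, 86, 98, 110, 122 (linear: a_n = 62 + 12·n).
Position 16 falls in subsequence A as its term 6, giving 13.

13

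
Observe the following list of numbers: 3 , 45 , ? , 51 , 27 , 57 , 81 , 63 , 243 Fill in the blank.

9

The terms cycle through 2 interleaved subsequences.
Track A is 3, ?, 27, 81, 243, which is powers 3^1, 3^2, 3^3, ….
Track B is 45, 51, 57, 63, which is arithmetic with common difference +6.
Track A's pattern makes the blank 9.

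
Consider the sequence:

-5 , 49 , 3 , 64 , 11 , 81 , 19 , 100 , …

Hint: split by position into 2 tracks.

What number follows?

27

The terms cycle through 2 interleaved subsequences.
Track A: -5, 3, 11, 19. Arithmetic with common difference +8.
Track B: 49, 64, 81, 100. Consecutive squares n² from n = 7.
Position 9 → track A, term 5 = 27.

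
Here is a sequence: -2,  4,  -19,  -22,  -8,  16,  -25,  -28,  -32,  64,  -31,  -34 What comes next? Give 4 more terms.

Reading positions in blocks of 4 reveals the pattern AABB — 2 tracks woven together.
Subsequence A: -2, 4, -8, 16, -32, 64. Geometric with ratio -2.
Subsequence B: -19, -22, -25, -28, -31, -34. Arithmetic with common difference −3.
Position 13 → subsequence A, term 7 = -128.
Position 14 → subsequence A, term 8 = 256.
Term 15 comes from subsequence B (its 7th entry): -37.
Position 16 → subsequence B, term 8 = -40.

-128, 256, -37, -40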